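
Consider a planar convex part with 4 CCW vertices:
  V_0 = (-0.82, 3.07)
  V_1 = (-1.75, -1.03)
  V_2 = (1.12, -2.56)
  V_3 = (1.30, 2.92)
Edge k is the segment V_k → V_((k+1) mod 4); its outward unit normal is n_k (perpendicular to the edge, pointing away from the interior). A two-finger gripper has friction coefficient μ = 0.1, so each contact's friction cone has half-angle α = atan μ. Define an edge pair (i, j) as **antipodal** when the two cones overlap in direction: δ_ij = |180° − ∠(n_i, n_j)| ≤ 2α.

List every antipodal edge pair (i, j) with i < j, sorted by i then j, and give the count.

α = atan 0.1 = 5.71°;  2α = 11.42°
n_0 = (-0.9752, +0.2212)
n_1 = (-0.4704, -0.8824)
n_2 = (+0.9995, -0.0328)
n_3 = (+0.0706, +0.9975)
  (0,1): δ = 105.28°  ·
  (0,2): δ = 10.90°  ✓
  (0,3): δ = 98.73°  ·
  (1,2): δ = 63.82°  ·
  (1,3): δ = 24.01°  ·
  (2,3): δ = 92.17°  ·
antipodal pairs: 1

count = 1; pairs: (0,2)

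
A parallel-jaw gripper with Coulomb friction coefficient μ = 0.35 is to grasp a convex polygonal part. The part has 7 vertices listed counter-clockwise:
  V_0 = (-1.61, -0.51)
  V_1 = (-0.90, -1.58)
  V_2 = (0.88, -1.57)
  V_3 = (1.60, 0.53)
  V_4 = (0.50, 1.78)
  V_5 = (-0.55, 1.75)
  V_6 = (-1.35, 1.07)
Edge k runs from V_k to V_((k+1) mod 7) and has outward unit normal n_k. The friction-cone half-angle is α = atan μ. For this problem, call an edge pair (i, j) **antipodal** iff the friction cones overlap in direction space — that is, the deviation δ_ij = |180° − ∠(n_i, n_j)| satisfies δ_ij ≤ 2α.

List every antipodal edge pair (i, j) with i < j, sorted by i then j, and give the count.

α = atan 0.35 = 19.29°;  2α = 38.58°
n_0 = (-0.8332, -0.5529)
n_1 = (+0.0056, -1.0000)
n_2 = (+0.9459, -0.3243)
n_3 = (+0.7507, +0.6606)
n_4 = (-0.0286, +0.9996)
n_5 = (-0.6476, +0.7619)
n_6 = (-0.9867, +0.1624)
  (0,1): δ = 123.24°  ·
  (0,2): δ = 52.49°  ·
  (0,3): δ = 7.78°  ✓
  (0,4): δ = 58.07°  ·
  (0,5): δ = 96.80°  ·
  (0,6): δ = 137.09°  ·
  (1,2): δ = 109.25°  ·
  (1,3): δ = 48.97°  ·
  (1,4): δ = 1.31°  ✓
  (1,5): δ = 40.04°  ·
  (1,6): δ = 80.33°  ·
  (2,3): δ = 119.73°  ·
  (2,4): δ = 69.44°  ·
  (2,5): δ = 30.71°  ✓
  (2,6): δ = 9.58°  ✓
  (3,4): δ = 129.71°  ·
  (3,5): δ = 90.98°  ·
  (3,6): δ = 50.69°  ·
  (4,5): δ = 141.27°  ·
  (4,6): δ = 100.98°  ·
  (5,6): δ = 139.71°  ·
antipodal pairs: 4

count = 4; pairs: (0,3), (1,4), (2,5), (2,6)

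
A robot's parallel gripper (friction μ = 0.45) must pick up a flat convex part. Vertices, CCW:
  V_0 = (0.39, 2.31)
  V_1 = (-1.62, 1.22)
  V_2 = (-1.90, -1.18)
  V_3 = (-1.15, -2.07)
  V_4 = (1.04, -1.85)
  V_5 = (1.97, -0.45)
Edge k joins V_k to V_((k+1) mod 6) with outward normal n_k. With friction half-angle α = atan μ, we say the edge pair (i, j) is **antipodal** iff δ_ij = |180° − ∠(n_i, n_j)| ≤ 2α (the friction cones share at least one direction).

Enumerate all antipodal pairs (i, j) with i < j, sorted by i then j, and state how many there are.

α = atan 0.45 = 24.23°;  2α = 48.46°
n_0 = (-0.4767, +0.8791)
n_1 = (-0.9933, +0.1159)
n_2 = (-0.7647, -0.6444)
n_3 = (+0.1000, -0.9950)
n_4 = (+0.8330, -0.5533)
n_5 = (+0.8679, +0.4968)
  (0,1): δ = 125.12°  ·
  (0,2): δ = 78.35°  ·
  (0,3): δ = 22.73°  ✓
  (0,4): δ = 27.93°  ✓
  (0,5): δ = 91.32°  ·
  (1,2): δ = 133.22°  ·
  (1,3): δ = 77.61°  ·
  (1,4): δ = 26.94°  ✓
  (1,5): δ = 36.44°  ✓
  (2,3): δ = 124.38°  ·
  (2,4): δ = 73.72°  ·
  (2,5): δ = 10.33°  ✓
  (3,4): δ = 129.33°  ·
  (3,5): δ = 65.95°  ·
  (4,5): δ = 116.61°  ·
antipodal pairs: 5

count = 5; pairs: (0,3), (0,4), (1,4), (1,5), (2,5)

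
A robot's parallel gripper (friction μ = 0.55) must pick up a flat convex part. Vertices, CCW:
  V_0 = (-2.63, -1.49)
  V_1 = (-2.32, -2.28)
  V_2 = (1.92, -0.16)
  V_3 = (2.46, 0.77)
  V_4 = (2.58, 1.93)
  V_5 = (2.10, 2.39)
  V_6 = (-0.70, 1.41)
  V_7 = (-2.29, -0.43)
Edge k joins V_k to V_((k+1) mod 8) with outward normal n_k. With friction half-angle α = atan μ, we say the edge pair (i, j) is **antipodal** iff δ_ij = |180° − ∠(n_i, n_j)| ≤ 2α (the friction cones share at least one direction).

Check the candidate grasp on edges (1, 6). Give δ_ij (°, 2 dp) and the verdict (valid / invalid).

α = atan 0.55 = 28.81°;  2α = 57.62°
edge 1: e_1 = (+4.24, +2.12);  n_1 = (+0.4472, -0.8944)
edge 6: e_6 = (-1.59, -1.84);  n_6 = (-0.7566, +0.6538)
∠(n_1, n_6) = 157.40°
δ = |180° − 157.40°| = 22.60°
22.60° ≤ 2α = 57.62°  →  valid

δ = 22.60°, valid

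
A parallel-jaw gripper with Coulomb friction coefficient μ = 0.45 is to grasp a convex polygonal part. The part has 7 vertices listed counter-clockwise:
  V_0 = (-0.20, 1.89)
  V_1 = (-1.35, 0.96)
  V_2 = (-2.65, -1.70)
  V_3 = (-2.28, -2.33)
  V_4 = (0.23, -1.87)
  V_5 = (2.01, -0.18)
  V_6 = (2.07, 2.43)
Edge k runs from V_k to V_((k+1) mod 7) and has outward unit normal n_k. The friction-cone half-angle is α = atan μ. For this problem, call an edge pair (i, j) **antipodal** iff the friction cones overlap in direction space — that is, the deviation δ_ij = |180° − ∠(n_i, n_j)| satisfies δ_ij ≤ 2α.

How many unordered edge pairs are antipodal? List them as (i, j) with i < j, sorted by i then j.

count = 7; pairs: (0,3), (0,4), (1,4), (1,5), (2,5), (3,6), (4,6)

α = atan 0.45 = 24.23°;  2α = 48.46°
n_0 = (-0.6288, +0.7776)
n_1 = (-0.8984, +0.4391)
n_2 = (-0.8623, -0.5064)
n_3 = (+0.1803, -0.9836)
n_4 = (+0.6885, -0.7252)
n_5 = (+0.9997, -0.0230)
n_6 = (-0.2314, +0.9729)
  (0,1): δ = 155.01°  ·
  (0,2): δ = 98.54°  ·
  (0,3): δ = 28.58°  ✓
  (0,4): δ = 4.55°  ✓
  (0,5): δ = 49.72°  ·
  (0,6): δ = 154.42°  ·
  (1,2): δ = 123.53°  ·
  (1,3): δ = 53.57°  ·
  (1,4): δ = 20.44°  ✓
  (1,5): δ = 24.73°  ✓
  (1,6): δ = 129.43°  ·
  (2,3): δ = 110.04°  ·
  (2,4): δ = 76.91°  ·
  (2,5): δ = 31.74°  ✓
  (2,6): δ = 72.96°  ·
  (3,4): δ = 146.87°  ·
  (3,5): δ = 101.70°  ·
  (3,6): δ = 3.00°  ✓
  (4,5): δ = 134.83°  ·
  (4,6): δ = 30.13°  ✓
  (5,6): δ = 75.30°  ·
antipodal pairs: 7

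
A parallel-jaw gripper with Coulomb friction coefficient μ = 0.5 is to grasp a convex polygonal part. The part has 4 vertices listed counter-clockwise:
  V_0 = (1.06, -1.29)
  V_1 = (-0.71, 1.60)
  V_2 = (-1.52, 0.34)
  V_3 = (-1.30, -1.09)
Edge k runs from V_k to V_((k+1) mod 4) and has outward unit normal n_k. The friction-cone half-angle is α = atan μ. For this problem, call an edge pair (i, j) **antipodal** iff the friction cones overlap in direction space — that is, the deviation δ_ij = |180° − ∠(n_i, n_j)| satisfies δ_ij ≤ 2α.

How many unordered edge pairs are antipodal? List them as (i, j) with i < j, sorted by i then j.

count = 1; pairs: (0,2)

α = atan 0.5 = 26.57°;  2α = 53.13°
n_0 = (+0.8528, +0.5223)
n_1 = (-0.8412, +0.5408)
n_2 = (-0.9884, -0.1521)
n_3 = (-0.0844, -0.9964)
  (0,1): δ = 64.22°  ·
  (0,2): δ = 22.74°  ✓
  (0,3): δ = 53.67°  ·
  (1,2): δ = 138.52°  ·
  (1,3): δ = 62.11°  ·
  (2,3): δ = 103.59°  ·
antipodal pairs: 1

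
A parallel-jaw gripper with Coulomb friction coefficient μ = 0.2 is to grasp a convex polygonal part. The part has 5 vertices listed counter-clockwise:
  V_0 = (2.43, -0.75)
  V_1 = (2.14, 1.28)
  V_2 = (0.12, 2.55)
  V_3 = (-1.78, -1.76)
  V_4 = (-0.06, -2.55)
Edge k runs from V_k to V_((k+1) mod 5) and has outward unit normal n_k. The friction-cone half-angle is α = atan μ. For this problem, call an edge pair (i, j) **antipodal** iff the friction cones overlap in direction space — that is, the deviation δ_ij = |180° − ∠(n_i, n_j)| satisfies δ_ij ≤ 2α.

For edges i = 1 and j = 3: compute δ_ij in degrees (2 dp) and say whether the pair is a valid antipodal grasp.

δ = 7.49°, valid

α = atan 0.2 = 11.31°;  2α = 22.62°
edge 1: e_1 = (-2.02, +1.27);  n_1 = (+0.5323, +0.8466)
edge 3: e_3 = (+1.72, -0.79);  n_3 = (-0.4174, -0.9087)
∠(n_1, n_3) = 172.51°
δ = |180° − 172.51°| = 7.49°
7.49° ≤ 2α = 22.62°  →  valid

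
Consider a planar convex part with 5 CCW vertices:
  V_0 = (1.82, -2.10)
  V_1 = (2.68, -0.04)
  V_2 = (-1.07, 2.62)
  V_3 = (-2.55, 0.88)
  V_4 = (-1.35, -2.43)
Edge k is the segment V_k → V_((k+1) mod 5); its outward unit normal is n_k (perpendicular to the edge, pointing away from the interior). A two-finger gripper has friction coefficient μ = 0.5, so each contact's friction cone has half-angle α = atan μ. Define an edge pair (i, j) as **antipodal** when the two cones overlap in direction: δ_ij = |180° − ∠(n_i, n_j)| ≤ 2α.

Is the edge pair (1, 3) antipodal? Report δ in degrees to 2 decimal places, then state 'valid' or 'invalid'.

δ = 34.72°, valid

α = atan 0.5 = 26.57°;  2α = 53.13°
edge 1: e_1 = (-3.75, +2.66);  n_1 = (+0.5786, +0.8156)
edge 3: e_3 = (+1.20, -3.31);  n_3 = (-0.9401, -0.3408)
∠(n_1, n_3) = 145.28°
δ = |180° − 145.28°| = 34.72°
34.72° ≤ 2α = 53.13°  →  valid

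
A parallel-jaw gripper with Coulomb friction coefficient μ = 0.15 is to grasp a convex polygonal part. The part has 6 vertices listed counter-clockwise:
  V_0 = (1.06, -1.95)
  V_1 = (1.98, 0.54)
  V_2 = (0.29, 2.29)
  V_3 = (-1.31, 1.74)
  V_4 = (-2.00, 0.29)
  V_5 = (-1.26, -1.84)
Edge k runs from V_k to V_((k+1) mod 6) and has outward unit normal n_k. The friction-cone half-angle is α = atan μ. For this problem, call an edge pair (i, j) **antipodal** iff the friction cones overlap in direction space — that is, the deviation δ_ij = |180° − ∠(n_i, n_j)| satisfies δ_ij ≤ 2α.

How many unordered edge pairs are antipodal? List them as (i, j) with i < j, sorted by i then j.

count = 1; pairs: (0,3)

α = atan 0.15 = 8.53°;  2α = 17.06°
n_0 = (+0.9380, -0.3466)
n_1 = (+0.7193, +0.6947)
n_2 = (-0.3251, +0.9457)
n_3 = (-0.9030, +0.4297)
n_4 = (-0.9446, -0.3282)
n_5 = (-0.0474, -0.9989)
  (0,1): δ = 115.72°  ·
  (0,2): δ = 50.75°  ·
  (0,3): δ = 5.17°  ✓
  (0,4): δ = 39.44°  ·
  (0,5): δ = 107.56°  ·
  (1,2): δ = 115.03°  ·
  (1,3): δ = 69.45°  ·
  (1,4): δ = 24.84°  ·
  (1,5): δ = 43.28°  ·
  (2,3): δ = 134.42°  ·
  (2,4): δ = 89.81°  ·
  (2,5): δ = 21.68°  ·
  (3,4): δ = 135.39°  ·
  (3,5): δ = 67.27°  ·
  (4,5): δ = 111.87°  ·
antipodal pairs: 1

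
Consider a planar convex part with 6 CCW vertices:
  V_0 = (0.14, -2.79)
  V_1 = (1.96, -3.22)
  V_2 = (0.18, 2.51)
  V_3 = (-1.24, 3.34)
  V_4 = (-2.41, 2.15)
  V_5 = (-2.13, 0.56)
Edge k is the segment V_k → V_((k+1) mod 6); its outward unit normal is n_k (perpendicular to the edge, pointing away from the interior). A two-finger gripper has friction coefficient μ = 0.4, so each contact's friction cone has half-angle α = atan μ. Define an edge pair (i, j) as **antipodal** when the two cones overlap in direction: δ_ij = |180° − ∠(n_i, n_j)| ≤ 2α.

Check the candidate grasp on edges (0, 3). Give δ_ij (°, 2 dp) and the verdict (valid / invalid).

δ = 58.78°, invalid

α = atan 0.4 = 21.80°;  2α = 43.60°
edge 0: e_0 = (+1.82, -0.43);  n_0 = (-0.2299, -0.9732)
edge 3: e_3 = (-1.17, -1.19);  n_3 = (-0.7131, +0.7011)
∠(n_0, n_3) = 121.22°
δ = |180° − 121.22°| = 58.78°
58.78° > 2α = 43.60°  →  invalid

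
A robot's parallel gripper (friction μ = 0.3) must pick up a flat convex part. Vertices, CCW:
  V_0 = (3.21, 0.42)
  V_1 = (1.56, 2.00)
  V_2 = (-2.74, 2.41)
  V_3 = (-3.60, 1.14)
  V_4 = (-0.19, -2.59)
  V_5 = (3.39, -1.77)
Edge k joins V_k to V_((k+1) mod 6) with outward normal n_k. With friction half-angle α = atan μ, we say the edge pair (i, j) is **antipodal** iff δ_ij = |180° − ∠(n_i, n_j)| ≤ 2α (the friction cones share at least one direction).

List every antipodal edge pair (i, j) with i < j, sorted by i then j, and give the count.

count = 2; pairs: (0,3), (1,4)

α = atan 0.3 = 16.70°;  2α = 33.40°
n_0 = (+0.6916, +0.7223)
n_1 = (+0.0949, +0.9955)
n_2 = (-0.8280, +0.5607)
n_3 = (-0.7381, -0.6747)
n_4 = (+0.2233, -0.9748)
n_5 = (+0.9966, +0.0819)
  (0,1): δ = 141.69°  ·
  (0,2): δ = 80.35°  ·
  (0,3): δ = 3.81°  ✓
  (0,4): δ = 56.66°  ·
  (0,5): δ = 138.46°  ·
  (1,2): δ = 118.66°  ·
  (1,3): δ = 42.12°  ·
  (1,4): δ = 18.35°  ✓
  (1,5): δ = 100.15°  ·
  (2,3): δ = 103.46°  ·
  (2,4): δ = 42.99°  ·
  (2,5): δ = 38.80°  ·
  (3,4): δ = 119.53°  ·
  (3,5): δ = 37.74°  ·
  (4,5): δ = 98.20°  ·
antipodal pairs: 2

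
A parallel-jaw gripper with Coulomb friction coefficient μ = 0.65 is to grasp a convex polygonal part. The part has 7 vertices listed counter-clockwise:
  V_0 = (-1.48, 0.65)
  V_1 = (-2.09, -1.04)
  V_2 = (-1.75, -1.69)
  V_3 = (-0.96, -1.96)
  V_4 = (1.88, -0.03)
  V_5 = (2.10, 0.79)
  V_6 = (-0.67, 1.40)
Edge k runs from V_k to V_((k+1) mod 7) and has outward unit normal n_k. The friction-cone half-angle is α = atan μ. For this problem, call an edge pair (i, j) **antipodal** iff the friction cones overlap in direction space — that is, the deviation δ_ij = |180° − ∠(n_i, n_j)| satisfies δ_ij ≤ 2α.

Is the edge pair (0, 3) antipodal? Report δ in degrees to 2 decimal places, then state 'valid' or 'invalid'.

δ = 35.95°, valid

α = atan 0.65 = 33.02°;  2α = 66.05°
edge 0: e_0 = (-0.61, -1.69);  n_0 = (-0.9406, +0.3395)
edge 3: e_3 = (+2.84, +1.93);  n_3 = (+0.5621, -0.8271)
∠(n_0, n_3) = 144.05°
δ = |180° − 144.05°| = 35.95°
35.95° ≤ 2α = 66.05°  →  valid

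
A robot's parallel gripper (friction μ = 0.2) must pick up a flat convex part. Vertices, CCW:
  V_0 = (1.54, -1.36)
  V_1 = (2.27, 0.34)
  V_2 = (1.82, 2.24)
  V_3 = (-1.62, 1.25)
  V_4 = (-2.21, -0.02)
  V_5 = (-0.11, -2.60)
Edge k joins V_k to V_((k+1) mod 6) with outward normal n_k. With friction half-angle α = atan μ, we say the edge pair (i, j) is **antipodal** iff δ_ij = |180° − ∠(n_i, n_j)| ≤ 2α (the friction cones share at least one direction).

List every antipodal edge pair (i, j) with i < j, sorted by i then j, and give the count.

count = 2; pairs: (0,3), (2,5)

α = atan 0.2 = 11.31°;  2α = 22.62°
n_0 = (+0.9189, -0.3946)
n_1 = (+0.9731, +0.2305)
n_2 = (-0.2766, +0.9610)
n_3 = (-0.9069, +0.4213)
n_4 = (-0.7756, -0.6313)
n_5 = (+0.6008, -0.7994)
  (0,1): δ = 143.44°  ·
  (0,2): δ = 50.71°  ·
  (0,3): δ = 1.68°  ✓
  (0,4): δ = 62.38°  ·
  (0,5): δ = 150.16°  ·
  (1,2): δ = 87.27°  ·
  (1,3): δ = 38.24°  ·
  (1,4): δ = 25.82°  ·
  (1,5): δ = 113.60°  ·
  (2,3): δ = 130.97°  ·
  (2,4): δ = 66.91°  ·
  (2,5): δ = 20.87°  ✓
  (3,4): δ = 115.94°  ·
  (3,5): δ = 28.16°  ·
  (4,5): δ = 92.22°  ·
antipodal pairs: 2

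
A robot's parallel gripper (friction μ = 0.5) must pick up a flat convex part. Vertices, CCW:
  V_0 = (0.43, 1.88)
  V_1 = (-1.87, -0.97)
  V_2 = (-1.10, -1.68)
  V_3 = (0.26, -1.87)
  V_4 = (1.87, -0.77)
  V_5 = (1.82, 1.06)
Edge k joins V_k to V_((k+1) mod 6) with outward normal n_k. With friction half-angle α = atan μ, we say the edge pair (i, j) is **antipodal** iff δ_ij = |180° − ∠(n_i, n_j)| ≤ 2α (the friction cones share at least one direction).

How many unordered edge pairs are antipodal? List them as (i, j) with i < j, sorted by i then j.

count = 5; pairs: (0,3), (0,4), (1,4), (1,5), (2,5)

α = atan 0.5 = 26.57°;  2α = 53.13°
n_0 = (-0.7782, +0.6280)
n_1 = (-0.6779, -0.7352)
n_2 = (-0.1384, -0.9904)
n_3 = (+0.5641, -0.8257)
n_4 = (+0.9996, +0.0273)
n_5 = (+0.5081, +0.8613)
  (0,1): δ = 93.77°  ·
  (0,2): δ = 59.05°  ·
  (0,3): δ = 16.75°  ✓
  (0,4): δ = 40.47°  ✓
  (0,5): δ = 98.37°  ·
  (1,2): δ = 145.27°  ·
  (1,3): δ = 102.98°  ·
  (1,4): δ = 45.76°  ✓
  (1,5): δ = 12.14°  ✓
  (2,3): δ = 137.70°  ·
  (2,4): δ = 80.48°  ·
  (2,5): δ = 22.58°  ✓
  (3,4): δ = 122.78°  ·
  (3,5): δ = 64.88°  ·
  (4,5): δ = 122.10°  ·
antipodal pairs: 5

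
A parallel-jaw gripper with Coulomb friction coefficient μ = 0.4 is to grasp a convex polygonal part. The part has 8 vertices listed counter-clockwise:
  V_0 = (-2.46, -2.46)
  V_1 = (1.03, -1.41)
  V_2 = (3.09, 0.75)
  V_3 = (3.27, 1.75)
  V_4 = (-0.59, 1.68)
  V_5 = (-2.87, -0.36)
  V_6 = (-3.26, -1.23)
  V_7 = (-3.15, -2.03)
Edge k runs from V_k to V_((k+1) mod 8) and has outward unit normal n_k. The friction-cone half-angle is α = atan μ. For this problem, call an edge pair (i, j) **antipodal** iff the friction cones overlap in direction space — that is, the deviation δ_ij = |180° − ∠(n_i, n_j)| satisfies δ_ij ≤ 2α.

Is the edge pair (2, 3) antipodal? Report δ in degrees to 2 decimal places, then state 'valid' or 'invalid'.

δ = 78.76°, invalid

α = atan 0.4 = 21.80°;  2α = 43.60°
edge 2: e_2 = (+0.18, +1.00);  n_2 = (+0.9842, -0.1772)
edge 3: e_3 = (-3.86, -0.07);  n_3 = (-0.0181, +0.9998)
∠(n_2, n_3) = 101.24°
δ = |180° − 101.24°| = 78.76°
78.76° > 2α = 43.60°  →  invalid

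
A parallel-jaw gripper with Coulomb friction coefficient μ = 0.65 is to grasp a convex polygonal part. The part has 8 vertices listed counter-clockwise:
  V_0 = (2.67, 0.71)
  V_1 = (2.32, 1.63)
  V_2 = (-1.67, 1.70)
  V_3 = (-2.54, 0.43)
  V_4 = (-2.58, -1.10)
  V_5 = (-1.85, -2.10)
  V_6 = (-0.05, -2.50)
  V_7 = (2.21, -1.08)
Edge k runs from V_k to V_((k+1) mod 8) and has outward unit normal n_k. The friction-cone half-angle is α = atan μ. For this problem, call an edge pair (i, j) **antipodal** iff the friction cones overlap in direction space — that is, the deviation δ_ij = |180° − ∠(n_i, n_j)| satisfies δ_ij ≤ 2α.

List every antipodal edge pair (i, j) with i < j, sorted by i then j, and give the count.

α = atan 0.65 = 33.02°;  2α = 66.05°
n_0 = (+0.9346, +0.3556)
n_1 = (+0.0175, +0.9998)
n_2 = (-0.8250, +0.5651)
n_3 = (-0.9997, +0.0261)
n_4 = (-0.8077, -0.5896)
n_5 = (-0.2169, -0.9762)
n_6 = (+0.5320, -0.8467)
n_7 = (+0.9685, -0.2489)
  (0,1): δ = 111.83°  ·
  (0,2): δ = 55.24°  ✓
  (0,3): δ = 22.33°  ✓
  (0,4): δ = 15.30°  ✓
  (0,5): δ = 56.64°  ✓
  (0,6): δ = 101.31°  ·
  (0,7): δ = 144.76°  ·
  (1,2): δ = 123.41°  ·
  (1,3): δ = 90.49°  ·
  (1,4): δ = 52.87°  ✓
  (1,5): δ = 11.52°  ✓
  (1,6): δ = 33.15°  ✓
  (1,7): δ = 76.59°  ·
  (2,3): δ = 147.08°  ·
  (2,4): δ = 109.46°  ·
  (2,5): δ = 68.12°  ·
  (2,6): δ = 23.45°  ✓
  (2,7): δ = 20.00°  ✓
  (3,4): δ = 142.37°  ·
  (3,5): δ = 101.03°  ·
  (3,6): δ = 56.36°  ✓
  (3,7): δ = 12.91°  ✓
  (4,5): δ = 138.66°  ·
  (4,6): δ = 93.99°  ·
  (4,7): δ = 50.54°  ✓
  (5,6): δ = 135.33°  ·
  (5,7): δ = 91.88°  ·
  (6,7): δ = 136.55°  ·
antipodal pairs: 12

count = 12; pairs: (0,2), (0,3), (0,4), (0,5), (1,4), (1,5), (1,6), (2,6), (2,7), (3,6), (3,7), (4,7)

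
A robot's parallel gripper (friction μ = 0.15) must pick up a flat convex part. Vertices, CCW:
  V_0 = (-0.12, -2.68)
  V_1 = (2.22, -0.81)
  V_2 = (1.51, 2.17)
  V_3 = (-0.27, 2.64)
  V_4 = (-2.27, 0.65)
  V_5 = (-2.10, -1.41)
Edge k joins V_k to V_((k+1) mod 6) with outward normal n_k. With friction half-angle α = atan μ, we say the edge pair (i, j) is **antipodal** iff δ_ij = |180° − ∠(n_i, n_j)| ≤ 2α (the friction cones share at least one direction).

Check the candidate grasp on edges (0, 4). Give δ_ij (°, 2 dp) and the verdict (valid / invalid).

α = atan 0.15 = 8.53°;  2α = 17.06°
edge 0: e_0 = (+2.34, +1.87);  n_0 = (+0.6243, -0.7812)
edge 4: e_4 = (+0.17, -2.06);  n_4 = (-0.9966, -0.0822)
∠(n_0, n_4) = 123.91°
δ = |180° − 123.91°| = 56.09°
56.09° > 2α = 17.06°  →  invalid

δ = 56.09°, invalid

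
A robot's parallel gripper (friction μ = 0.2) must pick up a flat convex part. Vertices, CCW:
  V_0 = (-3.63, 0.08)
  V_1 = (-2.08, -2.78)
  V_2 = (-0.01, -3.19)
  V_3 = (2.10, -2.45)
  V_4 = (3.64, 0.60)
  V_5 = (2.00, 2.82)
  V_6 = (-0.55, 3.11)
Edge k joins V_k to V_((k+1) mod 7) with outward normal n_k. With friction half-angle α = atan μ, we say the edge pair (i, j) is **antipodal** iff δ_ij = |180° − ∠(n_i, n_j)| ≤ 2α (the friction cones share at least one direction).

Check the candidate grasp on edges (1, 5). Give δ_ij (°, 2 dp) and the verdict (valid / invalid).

α = atan 0.2 = 11.31°;  2α = 22.62°
edge 1: e_1 = (+2.07, -0.41);  n_1 = (-0.1943, -0.9809)
edge 5: e_5 = (-2.55, +0.29);  n_5 = (+0.1130, +0.9936)
∠(n_1, n_5) = 175.28°
δ = |180° − 175.28°| = 4.72°
4.72° ≤ 2α = 22.62°  →  valid

δ = 4.72°, valid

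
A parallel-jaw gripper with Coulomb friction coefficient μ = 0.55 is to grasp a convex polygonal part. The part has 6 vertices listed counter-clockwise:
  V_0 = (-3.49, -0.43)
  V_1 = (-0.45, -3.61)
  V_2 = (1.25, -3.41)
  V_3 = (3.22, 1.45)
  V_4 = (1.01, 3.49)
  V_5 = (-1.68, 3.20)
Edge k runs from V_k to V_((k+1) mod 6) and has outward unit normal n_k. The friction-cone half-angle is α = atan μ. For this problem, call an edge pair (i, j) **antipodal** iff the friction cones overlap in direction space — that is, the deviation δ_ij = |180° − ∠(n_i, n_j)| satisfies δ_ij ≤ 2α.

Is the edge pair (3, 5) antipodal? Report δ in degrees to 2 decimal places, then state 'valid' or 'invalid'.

α = atan 0.55 = 28.81°;  2α = 57.62°
edge 3: e_3 = (-2.21, +2.04);  n_3 = (+0.6783, +0.7348)
edge 5: e_5 = (-1.81, -3.63);  n_5 = (-0.8949, +0.4462)
∠(n_3, n_5) = 106.21°
δ = |180° − 106.21°| = 73.79°
73.79° > 2α = 57.62°  →  invalid

δ = 73.79°, invalid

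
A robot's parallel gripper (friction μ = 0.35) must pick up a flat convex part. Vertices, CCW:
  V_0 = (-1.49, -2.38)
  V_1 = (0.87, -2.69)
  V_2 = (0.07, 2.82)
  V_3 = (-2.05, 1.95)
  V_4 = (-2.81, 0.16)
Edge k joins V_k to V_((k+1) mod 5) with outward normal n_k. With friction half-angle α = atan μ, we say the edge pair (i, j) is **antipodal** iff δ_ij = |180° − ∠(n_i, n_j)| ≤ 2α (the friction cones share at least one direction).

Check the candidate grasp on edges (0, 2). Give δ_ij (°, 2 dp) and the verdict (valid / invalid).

δ = 29.80°, valid

α = atan 0.35 = 19.29°;  2α = 38.58°
edge 0: e_0 = (+2.36, -0.31);  n_0 = (-0.1302, -0.9915)
edge 2: e_2 = (-2.12, -0.87);  n_2 = (-0.3797, +0.9251)
∠(n_0, n_2) = 150.20°
δ = |180° − 150.20°| = 29.80°
29.80° ≤ 2α = 38.58°  →  valid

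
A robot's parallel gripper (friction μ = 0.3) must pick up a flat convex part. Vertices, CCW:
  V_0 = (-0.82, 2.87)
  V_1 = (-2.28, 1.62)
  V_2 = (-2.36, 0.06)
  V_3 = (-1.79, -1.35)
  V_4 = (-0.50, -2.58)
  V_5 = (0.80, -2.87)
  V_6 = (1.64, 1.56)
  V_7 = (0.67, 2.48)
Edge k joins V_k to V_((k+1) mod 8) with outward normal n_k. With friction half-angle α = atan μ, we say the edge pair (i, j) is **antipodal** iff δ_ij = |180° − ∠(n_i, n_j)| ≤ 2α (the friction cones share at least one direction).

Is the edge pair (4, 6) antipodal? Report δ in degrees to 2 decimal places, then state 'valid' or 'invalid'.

α = atan 0.3 = 16.70°;  2α = 33.40°
edge 4: e_4 = (+1.30, -0.29);  n_4 = (-0.2177, -0.9760)
edge 6: e_6 = (-0.97, +0.92);  n_6 = (+0.6882, +0.7256)
∠(n_4, n_6) = 149.09°
δ = |180° − 149.09°| = 30.91°
30.91° ≤ 2α = 33.40°  →  valid

δ = 30.91°, valid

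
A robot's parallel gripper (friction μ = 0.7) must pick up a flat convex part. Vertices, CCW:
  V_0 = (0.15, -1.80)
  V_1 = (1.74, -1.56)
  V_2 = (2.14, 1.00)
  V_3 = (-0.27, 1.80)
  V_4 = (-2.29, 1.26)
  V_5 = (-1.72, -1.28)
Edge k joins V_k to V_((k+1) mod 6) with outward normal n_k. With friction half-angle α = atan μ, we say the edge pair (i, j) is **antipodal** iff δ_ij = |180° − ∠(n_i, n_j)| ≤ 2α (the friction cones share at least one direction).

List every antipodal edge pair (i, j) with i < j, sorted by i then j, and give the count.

count = 7; pairs: (0,2), (0,3), (1,3), (1,4), (2,4), (2,5), (3,5)

α = atan 0.7 = 34.99°;  2α = 69.98°
n_0 = (+0.1493, -0.9888)
n_1 = (+0.9880, -0.1544)
n_2 = (+0.3150, +0.9491)
n_3 = (-0.2583, +0.9661)
n_4 = (-0.9757, -0.2190)
n_5 = (-0.2679, -0.9634)
  (0,1): δ = 107.46°  ·
  (0,2): δ = 26.95°  ✓
  (0,3): δ = 6.38°  ✓
  (0,4): δ = 94.06°  ·
  (0,5): δ = 155.88°  ·
  (1,2): δ = 99.48°  ·
  (1,3): δ = 66.15°  ✓
  (1,4): δ = 21.53°  ✓
  (1,5): δ = 83.34°  ·
  (2,3): δ = 146.67°  ·
  (2,4): δ = 58.99°  ✓
  (2,5): δ = 2.82°  ✓
  (3,4): δ = 92.32°  ·
  (3,5): δ = 30.51°  ✓
  (4,5): δ = 118.19°  ·
antipodal pairs: 7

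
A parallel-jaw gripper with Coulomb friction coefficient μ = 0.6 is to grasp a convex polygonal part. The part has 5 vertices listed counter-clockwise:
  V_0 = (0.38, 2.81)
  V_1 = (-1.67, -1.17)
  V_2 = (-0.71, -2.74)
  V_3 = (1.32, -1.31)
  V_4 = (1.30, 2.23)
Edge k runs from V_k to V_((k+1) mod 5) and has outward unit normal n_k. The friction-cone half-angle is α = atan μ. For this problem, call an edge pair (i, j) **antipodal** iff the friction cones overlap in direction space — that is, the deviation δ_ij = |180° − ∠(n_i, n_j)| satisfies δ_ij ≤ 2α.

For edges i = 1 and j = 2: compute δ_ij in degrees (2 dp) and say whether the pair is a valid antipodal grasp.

α = atan 0.6 = 30.96°;  2α = 61.93°
edge 1: e_1 = (+0.96, -1.57);  n_1 = (-0.8531, -0.5217)
edge 2: e_2 = (+2.03, +1.43);  n_2 = (+0.5759, -0.8175)
∠(n_1, n_2) = 93.72°
δ = |180° − 93.72°| = 86.28°
86.28° > 2α = 61.93°  →  invalid

δ = 86.28°, invalid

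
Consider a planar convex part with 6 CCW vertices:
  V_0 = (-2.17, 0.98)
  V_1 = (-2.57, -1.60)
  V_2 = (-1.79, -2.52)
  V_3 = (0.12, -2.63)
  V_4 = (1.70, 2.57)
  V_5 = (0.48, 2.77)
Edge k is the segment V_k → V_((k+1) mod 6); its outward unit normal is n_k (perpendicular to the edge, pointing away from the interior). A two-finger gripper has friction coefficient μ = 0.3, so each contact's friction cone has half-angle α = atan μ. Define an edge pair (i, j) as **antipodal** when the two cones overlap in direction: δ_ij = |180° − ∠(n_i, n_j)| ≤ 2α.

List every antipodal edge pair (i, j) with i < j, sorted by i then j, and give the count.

α = atan 0.3 = 16.70°;  2α = 33.40°
n_0 = (-0.9882, +0.1532)
n_1 = (-0.7628, -0.6467)
n_2 = (-0.0575, -0.9983)
n_3 = (+0.9568, -0.2907)
n_4 = (+0.1618, +0.9868)
n_5 = (-0.5597, +0.8287)
  (0,1): δ = 130.89°  ·
  (0,2): δ = 84.48°  ·
  (0,3): δ = 8.09°  ✓
  (0,4): δ = 89.50°  ·
  (0,5): δ = 132.85°  ·
  (1,2): δ = 133.59°  ·
  (1,3): δ = 57.19°  ·
  (1,4): δ = 40.40°  ·
  (1,5): δ = 83.75°  ·
  (2,3): δ = 103.61°  ·
  (2,4): δ = 6.01°  ✓
  (2,5): δ = 37.33°  ·
  (3,4): δ = 82.41°  ·
  (3,5): δ = 39.06°  ·
  (4,5): δ = 136.65°  ·
antipodal pairs: 2

count = 2; pairs: (0,3), (2,4)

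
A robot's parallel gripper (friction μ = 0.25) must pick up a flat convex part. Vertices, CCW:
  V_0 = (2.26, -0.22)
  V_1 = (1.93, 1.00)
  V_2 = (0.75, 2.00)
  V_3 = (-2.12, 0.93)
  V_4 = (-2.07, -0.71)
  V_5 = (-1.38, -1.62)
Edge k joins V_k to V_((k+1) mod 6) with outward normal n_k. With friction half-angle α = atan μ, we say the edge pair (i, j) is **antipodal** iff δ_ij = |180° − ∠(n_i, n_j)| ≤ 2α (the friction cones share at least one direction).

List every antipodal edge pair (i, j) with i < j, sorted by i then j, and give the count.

count = 4; pairs: (0,3), (0,4), (1,4), (2,5)

α = atan 0.25 = 14.04°;  2α = 28.07°
n_0 = (+0.9653, +0.2611)
n_1 = (+0.6465, +0.7629)
n_2 = (-0.3493, +0.9370)
n_3 = (-0.9995, -0.0305)
n_4 = (-0.7968, -0.6042)
n_5 = (+0.3590, -0.9333)
  (0,1): δ = 145.42°  ·
  (0,2): δ = 84.69°  ·
  (0,3): δ = 13.39°  ✓
  (0,4): δ = 22.04°  ✓
  (0,5): δ = 95.90°  ·
  (1,2): δ = 119.27°  ·
  (1,3): δ = 47.97°  ·
  (1,4): δ = 12.55°  ✓
  (1,5): δ = 61.32°  ·
  (2,3): δ = 108.70°  ·
  (2,4): δ = 73.28°  ·
  (2,5): δ = 0.59°  ✓
  (3,4): δ = 144.58°  ·
  (3,5): δ = 70.71°  ·
  (4,5): δ = 106.13°  ·
antipodal pairs: 4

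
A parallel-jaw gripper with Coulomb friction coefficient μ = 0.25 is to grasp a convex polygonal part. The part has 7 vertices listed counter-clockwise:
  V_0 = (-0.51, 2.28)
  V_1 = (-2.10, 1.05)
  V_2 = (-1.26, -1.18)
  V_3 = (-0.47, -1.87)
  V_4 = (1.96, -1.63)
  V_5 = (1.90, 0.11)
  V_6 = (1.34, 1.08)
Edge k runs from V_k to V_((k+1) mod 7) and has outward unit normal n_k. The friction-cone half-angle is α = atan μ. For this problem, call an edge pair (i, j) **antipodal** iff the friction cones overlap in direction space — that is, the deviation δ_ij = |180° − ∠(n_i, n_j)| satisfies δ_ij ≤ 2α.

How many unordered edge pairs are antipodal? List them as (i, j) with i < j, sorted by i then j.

α = atan 0.25 = 14.04°;  2α = 28.07°
n_0 = (-0.6119, +0.7910)
n_1 = (-0.9358, -0.3525)
n_2 = (-0.6578, -0.7532)
n_3 = (+0.0983, -0.9952)
n_4 = (+0.9994, +0.0345)
n_5 = (+0.8660, +0.5000)
n_6 = (+0.5442, +0.8390)
  (0,1): δ = 107.08°  ·
  (0,2): δ = 78.86°  ·
  (0,3): δ = 32.08°  ·
  (0,4): δ = 54.25°  ·
  (0,5): δ = 82.27°  ·
  (0,6): δ = 109.31°  ·
  (1,2): δ = 151.78°  ·
  (1,3): δ = 105.00°  ·
  (1,4): δ = 18.67°  ✓
  (1,5): δ = 9.36°  ✓
  (1,6): δ = 36.39°  ·
  (2,3): δ = 133.22°  ·
  (2,4): δ = 46.89°  ·
  (2,5): δ = 18.87°  ✓
  (2,6): δ = 8.17°  ✓
  (3,4): δ = 93.67°  ·
  (3,5): δ = 65.64°  ·
  (3,6): δ = 38.61°  ·
  (4,5): δ = 151.98°  ·
  (4,6): δ = 124.94°  ·
  (5,6): δ = 152.97°  ·
antipodal pairs: 4

count = 4; pairs: (1,4), (1,5), (2,5), (2,6)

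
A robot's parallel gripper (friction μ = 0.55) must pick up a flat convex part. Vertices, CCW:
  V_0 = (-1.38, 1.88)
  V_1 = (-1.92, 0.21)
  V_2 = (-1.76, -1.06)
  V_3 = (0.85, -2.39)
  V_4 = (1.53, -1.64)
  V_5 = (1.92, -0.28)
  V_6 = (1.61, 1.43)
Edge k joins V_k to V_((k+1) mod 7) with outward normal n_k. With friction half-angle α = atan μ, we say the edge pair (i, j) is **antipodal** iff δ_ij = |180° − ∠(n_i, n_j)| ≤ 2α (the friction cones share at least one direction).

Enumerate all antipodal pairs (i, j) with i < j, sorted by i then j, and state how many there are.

α = atan 0.55 = 28.81°;  2α = 57.62°
n_0 = (-0.9515, +0.3077)
n_1 = (-0.9922, -0.1250)
n_2 = (-0.4540, -0.8910)
n_3 = (+0.7408, -0.6717)
n_4 = (+0.9613, -0.2757)
n_5 = (+0.9840, +0.1784)
n_6 = (+0.1488, +0.9889)
  (0,1): δ = 154.90°  ·
  (0,2): δ = 99.08°  ·
  (0,3): δ = 24.28°  ✓
  (0,4): δ = 1.92°  ✓
  (0,5): δ = 28.19°  ✓
  (0,6): δ = 99.36°  ·
  (1,2): δ = 124.18°  ·
  (1,3): δ = 49.38°  ✓
  (1,4): δ = 23.18°  ✓
  (1,5): δ = 3.09°  ✓
  (1,6): δ = 74.26°  ·
  (2,3): δ = 105.20°  ·
  (2,4): δ = 79.00°  ·
  (2,5): δ = 52.72°  ✓
  (2,6): δ = 18.44°  ✓
  (3,4): δ = 153.80°  ·
  (3,5): δ = 127.53°  ·
  (3,6): δ = 56.36°  ✓
  (4,5): δ = 153.72°  ·
  (4,6): δ = 82.56°  ·
  (5,6): δ = 108.83°  ·
antipodal pairs: 9

count = 9; pairs: (0,3), (0,4), (0,5), (1,3), (1,4), (1,5), (2,5), (2,6), (3,6)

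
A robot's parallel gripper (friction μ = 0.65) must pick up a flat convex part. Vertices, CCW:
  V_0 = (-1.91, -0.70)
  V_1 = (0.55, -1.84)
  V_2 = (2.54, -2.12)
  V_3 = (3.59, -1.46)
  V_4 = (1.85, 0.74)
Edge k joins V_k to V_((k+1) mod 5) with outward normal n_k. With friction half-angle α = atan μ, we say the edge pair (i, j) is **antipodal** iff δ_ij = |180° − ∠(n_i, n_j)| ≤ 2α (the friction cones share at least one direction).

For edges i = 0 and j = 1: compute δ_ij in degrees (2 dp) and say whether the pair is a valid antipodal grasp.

δ = 163.15°, invalid

α = atan 0.65 = 33.02°;  2α = 66.05°
edge 0: e_0 = (+2.46, -1.14);  n_0 = (-0.4205, -0.9073)
edge 1: e_1 = (+1.99, -0.28);  n_1 = (-0.1393, -0.9902)
∠(n_0, n_1) = 16.85°
δ = |180° − 16.85°| = 163.15°
163.15° > 2α = 66.05°  →  invalid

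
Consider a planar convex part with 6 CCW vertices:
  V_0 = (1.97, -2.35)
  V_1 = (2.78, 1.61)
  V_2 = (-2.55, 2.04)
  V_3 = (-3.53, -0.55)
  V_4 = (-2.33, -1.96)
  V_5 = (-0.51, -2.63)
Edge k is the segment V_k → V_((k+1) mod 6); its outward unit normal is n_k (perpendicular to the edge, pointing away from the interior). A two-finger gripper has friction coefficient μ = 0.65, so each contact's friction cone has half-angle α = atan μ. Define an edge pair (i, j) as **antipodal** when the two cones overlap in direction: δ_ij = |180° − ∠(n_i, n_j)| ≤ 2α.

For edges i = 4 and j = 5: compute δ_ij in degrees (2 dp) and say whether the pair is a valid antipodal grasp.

α = atan 0.65 = 33.02°;  2α = 66.05°
edge 4: e_4 = (+1.82, -0.67);  n_4 = (-0.3455, -0.9384)
edge 5: e_5 = (+2.48, +0.28);  n_5 = (+0.1122, -0.9937)
∠(n_4, n_5) = 26.65°
δ = |180° − 26.65°| = 153.35°
153.35° > 2α = 66.05°  →  invalid

δ = 153.35°, invalid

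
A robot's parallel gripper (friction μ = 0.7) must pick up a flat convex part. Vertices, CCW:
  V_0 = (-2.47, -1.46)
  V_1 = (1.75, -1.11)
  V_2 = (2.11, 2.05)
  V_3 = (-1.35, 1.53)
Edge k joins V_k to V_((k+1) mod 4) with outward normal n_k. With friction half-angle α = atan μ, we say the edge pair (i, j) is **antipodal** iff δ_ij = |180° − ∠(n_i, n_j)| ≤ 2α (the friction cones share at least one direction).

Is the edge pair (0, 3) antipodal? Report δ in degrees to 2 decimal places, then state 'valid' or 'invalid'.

α = atan 0.7 = 34.99°;  2α = 69.98°
edge 0: e_0 = (+4.22, +0.35);  n_0 = (+0.0827, -0.9966)
edge 3: e_3 = (-1.12, -2.99);  n_3 = (-0.9365, +0.3508)
∠(n_0, n_3) = 115.28°
δ = |180° − 115.28°| = 64.72°
64.72° ≤ 2α = 69.98°  →  valid

δ = 64.72°, valid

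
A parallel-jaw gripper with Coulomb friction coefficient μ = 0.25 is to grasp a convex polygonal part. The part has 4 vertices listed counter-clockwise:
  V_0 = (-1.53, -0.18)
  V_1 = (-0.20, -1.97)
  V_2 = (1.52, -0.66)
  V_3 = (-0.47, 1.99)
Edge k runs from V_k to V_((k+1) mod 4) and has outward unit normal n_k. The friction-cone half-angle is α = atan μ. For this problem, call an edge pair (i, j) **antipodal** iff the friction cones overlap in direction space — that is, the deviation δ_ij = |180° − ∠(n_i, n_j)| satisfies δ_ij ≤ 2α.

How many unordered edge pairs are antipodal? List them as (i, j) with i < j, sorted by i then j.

α = atan 0.25 = 14.04°;  2α = 28.07°
n_0 = (-0.8027, -0.5964)
n_1 = (+0.6059, -0.7955)
n_2 = (+0.7996, +0.6005)
n_3 = (-0.8985, +0.4389)
  (0,1): δ = 89.32°  ·
  (0,2): δ = 0.29°  ✓
  (0,3): δ = 117.35°  ·
  (1,2): δ = 90.39°  ·
  (1,3): δ = 26.67°  ✓
  (2,3): δ = 62.94°  ·
antipodal pairs: 2

count = 2; pairs: (0,2), (1,3)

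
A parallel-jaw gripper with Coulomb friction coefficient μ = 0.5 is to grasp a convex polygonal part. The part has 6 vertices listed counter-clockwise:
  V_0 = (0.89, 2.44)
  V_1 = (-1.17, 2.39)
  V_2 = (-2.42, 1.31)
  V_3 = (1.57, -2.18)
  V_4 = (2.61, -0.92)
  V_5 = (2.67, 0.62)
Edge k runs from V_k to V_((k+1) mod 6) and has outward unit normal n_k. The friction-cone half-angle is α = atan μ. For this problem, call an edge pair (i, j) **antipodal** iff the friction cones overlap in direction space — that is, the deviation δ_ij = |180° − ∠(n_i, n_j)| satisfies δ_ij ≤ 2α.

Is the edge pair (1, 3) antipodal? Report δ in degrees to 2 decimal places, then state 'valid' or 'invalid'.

α = atan 0.5 = 26.57°;  2α = 53.13°
edge 1: e_1 = (-1.25, -1.08);  n_1 = (-0.6538, +0.7567)
edge 3: e_3 = (+1.04, +1.26);  n_3 = (+0.7712, -0.6366)
∠(n_1, n_3) = 170.36°
δ = |180° − 170.36°| = 9.64°
9.64° ≤ 2α = 53.13°  →  valid

δ = 9.64°, valid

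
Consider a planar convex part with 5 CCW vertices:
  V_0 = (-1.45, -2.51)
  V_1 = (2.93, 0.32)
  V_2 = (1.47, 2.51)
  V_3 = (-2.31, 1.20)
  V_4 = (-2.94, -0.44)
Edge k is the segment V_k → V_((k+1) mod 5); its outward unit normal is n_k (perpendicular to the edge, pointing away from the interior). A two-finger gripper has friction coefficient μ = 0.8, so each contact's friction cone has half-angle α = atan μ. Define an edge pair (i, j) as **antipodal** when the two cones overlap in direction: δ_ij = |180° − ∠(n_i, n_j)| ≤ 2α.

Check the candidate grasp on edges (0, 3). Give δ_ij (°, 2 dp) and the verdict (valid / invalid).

α = atan 0.8 = 38.66°;  2α = 77.32°
edge 0: e_0 = (+4.38, +2.83);  n_0 = (+0.5427, -0.8399)
edge 3: e_3 = (-0.63, -1.64);  n_3 = (-0.9335, +0.3586)
∠(n_0, n_3) = 143.88°
δ = |180° − 143.88°| = 36.12°
36.12° ≤ 2α = 77.32°  →  valid

δ = 36.12°, valid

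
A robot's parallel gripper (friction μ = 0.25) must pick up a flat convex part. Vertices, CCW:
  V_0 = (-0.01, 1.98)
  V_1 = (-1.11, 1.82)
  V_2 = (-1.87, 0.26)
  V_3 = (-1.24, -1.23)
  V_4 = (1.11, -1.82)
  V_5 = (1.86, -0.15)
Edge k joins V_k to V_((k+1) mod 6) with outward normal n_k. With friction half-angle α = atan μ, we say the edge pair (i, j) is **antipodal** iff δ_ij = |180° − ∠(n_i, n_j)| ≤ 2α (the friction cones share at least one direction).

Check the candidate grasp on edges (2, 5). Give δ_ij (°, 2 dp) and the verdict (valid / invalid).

α = atan 0.25 = 14.04°;  2α = 28.07°
edge 2: e_2 = (+0.63, -1.49);  n_2 = (-0.9211, -0.3894)
edge 5: e_5 = (-1.87, +2.13);  n_5 = (+0.7515, +0.6598)
∠(n_2, n_5) = 161.64°
δ = |180° − 161.64°| = 18.36°
18.36° ≤ 2α = 28.07°  →  valid

δ = 18.36°, valid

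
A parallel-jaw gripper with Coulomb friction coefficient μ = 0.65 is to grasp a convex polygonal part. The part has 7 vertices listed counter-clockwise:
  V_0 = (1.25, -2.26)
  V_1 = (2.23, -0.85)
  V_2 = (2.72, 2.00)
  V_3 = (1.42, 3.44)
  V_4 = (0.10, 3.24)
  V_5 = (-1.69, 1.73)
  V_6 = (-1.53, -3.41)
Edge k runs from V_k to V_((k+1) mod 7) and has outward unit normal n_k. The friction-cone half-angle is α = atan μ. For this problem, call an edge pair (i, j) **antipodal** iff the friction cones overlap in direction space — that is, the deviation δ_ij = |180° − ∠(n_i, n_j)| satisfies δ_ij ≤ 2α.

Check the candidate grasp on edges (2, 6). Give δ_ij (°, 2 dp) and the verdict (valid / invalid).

α = atan 0.65 = 33.02°;  2α = 66.05°
edge 2: e_2 = (-1.30, +1.44);  n_2 = (+0.7423, +0.6701)
edge 6: e_6 = (+2.78, +1.15);  n_6 = (+0.3823, -0.9241)
∠(n_2, n_6) = 109.60°
δ = |180° − 109.60°| = 70.40°
70.40° > 2α = 66.05°  →  invalid

δ = 70.40°, invalid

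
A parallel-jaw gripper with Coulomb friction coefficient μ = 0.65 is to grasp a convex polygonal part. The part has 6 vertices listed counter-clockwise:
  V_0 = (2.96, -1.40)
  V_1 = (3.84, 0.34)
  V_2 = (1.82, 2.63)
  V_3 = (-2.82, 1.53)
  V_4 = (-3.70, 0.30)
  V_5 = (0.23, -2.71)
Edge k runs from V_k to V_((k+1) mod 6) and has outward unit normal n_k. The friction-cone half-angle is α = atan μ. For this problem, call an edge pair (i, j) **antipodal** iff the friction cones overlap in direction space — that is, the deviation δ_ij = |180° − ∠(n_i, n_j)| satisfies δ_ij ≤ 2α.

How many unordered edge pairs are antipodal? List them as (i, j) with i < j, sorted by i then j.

α = atan 0.65 = 33.02°;  2α = 66.05°
n_0 = (+0.8924, -0.4513)
n_1 = (+0.7499, +0.6615)
n_2 = (-0.2307, +0.9730)
n_3 = (-0.8133, +0.5819)
n_4 = (-0.6080, -0.7939)
n_5 = (+0.4326, -0.9016)
  (0,1): δ = 111.76°  ·
  (0,2): δ = 49.84°  ✓
  (0,3): δ = 8.75°  ✓
  (0,4): δ = 79.38°  ·
  (0,5): δ = 142.46°  ·
  (1,2): δ = 118.08°  ·
  (1,3): δ = 77.00°  ·
  (1,4): δ = 11.14°  ✓
  (1,5): δ = 74.22°  ·
  (2,3): δ = 138.92°  ·
  (2,4): δ = 50.79°  ✓
  (2,5): δ = 12.30°  ✓
  (3,4): δ = 91.87°  ·
  (3,5): δ = 28.78°  ✓
  (4,5): δ = 116.92°  ·
antipodal pairs: 6

count = 6; pairs: (0,2), (0,3), (1,4), (2,4), (2,5), (3,5)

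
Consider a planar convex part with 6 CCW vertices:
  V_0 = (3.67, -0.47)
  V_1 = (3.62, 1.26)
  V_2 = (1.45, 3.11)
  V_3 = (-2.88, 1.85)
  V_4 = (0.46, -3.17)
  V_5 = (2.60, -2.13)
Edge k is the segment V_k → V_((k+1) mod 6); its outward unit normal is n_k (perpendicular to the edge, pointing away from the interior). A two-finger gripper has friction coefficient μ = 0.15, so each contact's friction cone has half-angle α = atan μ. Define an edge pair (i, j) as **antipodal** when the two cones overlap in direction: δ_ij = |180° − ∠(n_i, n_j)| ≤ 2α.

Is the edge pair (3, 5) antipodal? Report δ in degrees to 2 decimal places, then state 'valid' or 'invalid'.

α = atan 0.15 = 8.53°;  2α = 17.06°
edge 3: e_3 = (+3.34, -5.02);  n_3 = (-0.8326, -0.5539)
edge 5: e_5 = (+1.07, +1.66);  n_5 = (+0.8405, -0.5418)
∠(n_3, n_5) = 113.56°
δ = |180° − 113.56°| = 66.44°
66.44° > 2α = 17.06°  →  invalid

δ = 66.44°, invalid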